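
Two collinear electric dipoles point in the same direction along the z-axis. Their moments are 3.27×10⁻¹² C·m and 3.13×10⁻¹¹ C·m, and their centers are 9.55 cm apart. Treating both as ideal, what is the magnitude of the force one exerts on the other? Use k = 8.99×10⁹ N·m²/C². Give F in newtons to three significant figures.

F ≈ 6.64×10⁻⁸ N

On-axis field of dipole 1 at distance r: E = 2kp₁/r³. Force on dipole 2 is F = p₂·dE/dr (gradient along axis).
dE/dr = −6kp₁/r⁴, so |F| = 6kp₁p₂/r⁴ (attractive for aligned moments).
F = 6(8.99×10⁹)(3.27×10⁻¹²)(3.13×10⁻¹¹)/(0.0955)⁴ = 6.637×10⁻⁸ N.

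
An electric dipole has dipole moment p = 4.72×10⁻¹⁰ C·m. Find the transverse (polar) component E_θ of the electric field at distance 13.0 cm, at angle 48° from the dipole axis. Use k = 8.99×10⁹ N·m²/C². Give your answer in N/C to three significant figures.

For a dipole, E_θ = (kp sinθ)/r³.
kp/r³ = (8.99×10⁹)(4.72×10⁻¹⁰)/(0.130)³ = 1931 N/C.
E_θ = 1931·sin48° = 1435 N/C.

E_θ ≈ 1440 N/C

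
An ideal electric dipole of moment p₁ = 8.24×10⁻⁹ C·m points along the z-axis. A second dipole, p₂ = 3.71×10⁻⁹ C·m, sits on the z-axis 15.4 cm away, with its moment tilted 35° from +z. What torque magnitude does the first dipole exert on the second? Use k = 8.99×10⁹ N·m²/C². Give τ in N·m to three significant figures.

τ ≈ 8.63×10⁻⁵ N·m

The second dipole sits on the axis of the first, so the field there is axial: E₁ = 2kp₁/r³ along +z.
E₁ = 2(8.99×10⁹)(8.24×10⁻⁹)/(0.154)³ = 4.057×10⁴ N/C.
Torque on the second dipole: τ = p₂ E₁ sinθ.
τ = (3.71×10⁻⁹)(4.057×10⁴)·sin35° = 8.632×10⁻⁵ N·m.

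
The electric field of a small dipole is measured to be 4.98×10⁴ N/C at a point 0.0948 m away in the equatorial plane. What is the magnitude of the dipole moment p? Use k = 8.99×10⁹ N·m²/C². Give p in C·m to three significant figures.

p ≈ 4.72×10⁻⁹ C·m

In the equatorial plane E = kp/r³, so p = Er³/(k).
p = (4.98×10⁴)·(0.0948)³ / (8.99×10⁹) = 4.719×10⁻⁹ C·m.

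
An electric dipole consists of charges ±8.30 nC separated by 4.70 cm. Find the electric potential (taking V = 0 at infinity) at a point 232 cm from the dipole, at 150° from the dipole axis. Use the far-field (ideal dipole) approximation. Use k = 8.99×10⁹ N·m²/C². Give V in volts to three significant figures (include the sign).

V ≈ -0.564 V

Dipole moment p = qd = (8.30×10⁻⁹ C)(0.0470 m) = 3.901×10⁻¹⁰ C·m.
The dipole potential is V = kp cosθ / r².
V = (8.99×10⁹)(3.901×10⁻¹⁰)·cos150° / (2.32)² = -0.5643 V.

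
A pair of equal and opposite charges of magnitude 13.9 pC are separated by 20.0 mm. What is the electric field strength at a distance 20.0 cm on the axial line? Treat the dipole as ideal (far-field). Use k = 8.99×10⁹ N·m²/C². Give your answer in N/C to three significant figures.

E ≈ 0.625 N/C

Dipole moment p = qd = (1.39×10⁻¹¹ C)(0.0200 m) = 2.78×10⁻¹³ C·m.
On the dipole axis E = 2kp/r³.
E = 2·(8.99×10⁹)(2.78×10⁻¹³) / (0.200)³ = 0.6248 N/C.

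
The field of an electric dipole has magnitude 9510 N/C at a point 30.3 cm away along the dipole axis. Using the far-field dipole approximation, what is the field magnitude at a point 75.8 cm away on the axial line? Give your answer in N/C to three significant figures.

E ≈ 607 N/C

Dipole fields scale as 1/r³ in the far field; the geometry is the same at both points.
E₂ = E₁ · (r₁/r₂)³ = 9510 · (30.3/75.8)³.
(r₁/r₂)³ = (0.3997)³ = 0.06387.
E₂ ≈ 607.4 N/C.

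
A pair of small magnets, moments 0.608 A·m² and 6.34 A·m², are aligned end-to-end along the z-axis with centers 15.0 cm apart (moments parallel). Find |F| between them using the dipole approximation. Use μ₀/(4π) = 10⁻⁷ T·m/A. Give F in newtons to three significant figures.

On-axis B of dipole 1: B = (μ₀/4π)·2m₁/r³. Force on dipole 2: F = m₂·dB/dr.
dB/dr = −(μ₀/4π)·6m₁/r⁴, so |F| = (μ₀/4π)·6m₁m₂/r⁴.
F = 6(10⁻⁷)(0.608)(6.34)/(0.150)⁴ = 0.004569 N.

F ≈ 0.00457 N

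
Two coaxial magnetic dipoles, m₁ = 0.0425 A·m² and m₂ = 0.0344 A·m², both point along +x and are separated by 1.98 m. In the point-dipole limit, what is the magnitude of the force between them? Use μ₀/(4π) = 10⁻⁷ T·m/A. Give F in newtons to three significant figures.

On-axis B of dipole 1: B = (μ₀/4π)·2m₁/r³. Force on dipole 2: F = m₂·dB/dr.
dB/dr = −(μ₀/4π)·6m₁/r⁴, so |F| = (μ₀/4π)·6m₁m₂/r⁴.
F = 6(10⁻⁷)(0.0425)(0.0344)/(1.98)⁴ = 5.707×10⁻¹¹ N.

F ≈ 5.71×10⁻¹¹ N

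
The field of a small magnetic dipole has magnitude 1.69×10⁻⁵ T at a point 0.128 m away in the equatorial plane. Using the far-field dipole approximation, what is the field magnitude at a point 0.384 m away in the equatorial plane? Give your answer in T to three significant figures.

Dipole fields scale as 1/r³ in the far field; the geometry is the same at both points.
B₂ = B₁ · (r₁/r₂)³ = 1.69×10⁻⁵ · (0.128/0.384)³.
(r₁/r₂)³ = (0.3333)³ = 0.03704.
B₂ ≈ 6.259×10⁻⁷ T.

B ≈ 6.26×10⁻⁷ T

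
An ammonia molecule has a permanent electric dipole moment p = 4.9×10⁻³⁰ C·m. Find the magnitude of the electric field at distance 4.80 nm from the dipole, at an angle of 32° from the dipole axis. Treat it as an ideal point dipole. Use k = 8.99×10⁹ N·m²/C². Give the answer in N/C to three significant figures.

At angle θ the dipole field magnitude is E = (kp/r³)·√(1 + 3cos²θ).
kp/r³ = (8.99×10⁹)(4.90×10⁻³⁰) / (4.80×10⁻⁹)³ = 3.983×10⁵ N/C.
√(1 + 3cos²32°) = √(1 + 3·0.7192) = √3.1576 ≈ 1.7770.
E ≈ 3.983×10⁵ × 1.777 = 7.078×10⁵ N/C.

E ≈ 7.08×10⁵ N/C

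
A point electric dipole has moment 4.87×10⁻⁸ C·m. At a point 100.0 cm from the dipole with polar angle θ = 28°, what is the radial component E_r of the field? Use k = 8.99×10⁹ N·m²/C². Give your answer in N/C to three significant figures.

For a dipole, E_r = (2kp cosθ)/r³.
kp/r³ = (8.99×10⁹)(4.87×10⁻⁸)/(1.00)³ = 437.8 N/C.
E_r = 2·437.8·cos28° = 773.1 N/C.

E_r ≈ 773 N/C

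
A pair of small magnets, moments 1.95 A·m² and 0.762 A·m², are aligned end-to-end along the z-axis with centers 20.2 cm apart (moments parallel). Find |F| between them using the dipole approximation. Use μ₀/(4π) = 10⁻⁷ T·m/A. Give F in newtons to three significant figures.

On-axis B of dipole 1: B = (μ₀/4π)·2m₁/r³. Force on dipole 2: F = m₂·dB/dr.
dB/dr = −(μ₀/4π)·6m₁/r⁴, so |F| = (μ₀/4π)·6m₁m₂/r⁴.
F = 6(10⁻⁷)(1.95)(0.762)/(0.202)⁴ = 5.355×10⁻⁴ N.

F ≈ 5.35×10⁻⁴ N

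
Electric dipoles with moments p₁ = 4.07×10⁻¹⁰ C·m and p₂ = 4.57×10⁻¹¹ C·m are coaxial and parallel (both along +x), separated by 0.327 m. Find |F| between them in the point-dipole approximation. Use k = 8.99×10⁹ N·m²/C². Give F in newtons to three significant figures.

On-axis field of dipole 1 at distance r: E = 2kp₁/r³. Force on dipole 2 is F = p₂·dE/dr (gradient along axis).
dE/dr = −6kp₁/r⁴, so |F| = 6kp₁p₂/r⁴ (attractive for aligned moments).
F = 6(8.99×10⁹)(4.07×10⁻¹⁰)(4.57×10⁻¹¹)/(0.327)⁴ = 8.775×10⁻⁸ N.

F ≈ 8.77×10⁻⁸ N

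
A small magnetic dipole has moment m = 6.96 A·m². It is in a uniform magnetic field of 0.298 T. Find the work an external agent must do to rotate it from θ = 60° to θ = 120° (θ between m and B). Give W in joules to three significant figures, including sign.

W ≈ 2.07 J

W_ext = ΔU = −mB cosθ₂ + mB cosθ₁ = mB(cosθ₁ − cosθ₂).
W = (6.96)(0.298)·(cos60° − cos120°) = (2.074)·(+1.0000) = 2.074 J.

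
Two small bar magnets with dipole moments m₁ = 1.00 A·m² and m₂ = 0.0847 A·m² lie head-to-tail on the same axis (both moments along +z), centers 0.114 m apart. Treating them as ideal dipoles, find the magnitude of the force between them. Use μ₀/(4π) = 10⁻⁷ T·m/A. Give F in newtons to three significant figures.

F ≈ 3.01×10⁻⁴ N

On-axis B of dipole 1: B = (μ₀/4π)·2m₁/r³. Force on dipole 2: F = m₂·dB/dr.
dB/dr = −(μ₀/4π)·6m₁/r⁴, so |F| = (μ₀/4π)·6m₁m₂/r⁴.
F = 6(10⁻⁷)(1.00)(0.0847)/(0.114)⁴ = 3.009×10⁻⁴ N.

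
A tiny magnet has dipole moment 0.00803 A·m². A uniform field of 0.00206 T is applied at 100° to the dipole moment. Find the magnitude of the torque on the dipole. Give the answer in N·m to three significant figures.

Torque on a magnetic dipole: τ = mB sinθ.
τ = (0.00803)(0.00206)·sin100° = 1.629×10⁻⁵ N·m.

τ ≈ 1.63×10⁻⁵ N·m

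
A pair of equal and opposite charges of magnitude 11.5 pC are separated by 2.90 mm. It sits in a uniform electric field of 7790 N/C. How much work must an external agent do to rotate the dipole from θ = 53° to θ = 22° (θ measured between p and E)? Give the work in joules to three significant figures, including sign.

Dipole moment p = qd = (1.15×10⁻¹¹ C)(0.00290 m) = 3.335×10⁻¹⁴ C·m.
W_ext = ΔU = U(θ₂) − U(θ₁) = −pE cosθ₂ − (−pE cosθ₁) = pE(cosθ₁ − cosθ₂).
W = (3.335×10⁻¹⁴)(7790)·(cos53° − cos22°) = (2.598×10⁻¹⁰)·(-0.3254) = -8.453×10⁻¹¹ J.

W ≈ -8.45×10⁻¹¹ J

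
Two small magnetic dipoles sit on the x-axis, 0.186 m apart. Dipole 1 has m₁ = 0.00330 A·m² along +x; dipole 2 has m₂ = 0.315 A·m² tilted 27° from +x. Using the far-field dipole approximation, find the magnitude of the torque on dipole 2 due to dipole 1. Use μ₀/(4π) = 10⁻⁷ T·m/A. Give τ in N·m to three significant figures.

τ ≈ 1.47×10⁻⁸ N·m

Dipole B is on the axis of dipole A, so B₁ there is axial: B₁ = (μ₀/4π)·2m₁/r³ along +x.
B₁ = 2(10⁻⁷)(0.00330)/(0.186)³ = 1.026×10⁻⁷ T.
τ = m₂ B₁ sinθ.
τ = (0.315)(1.026×10⁻⁷)·sin27° = 1.467×10⁻⁸ N·m.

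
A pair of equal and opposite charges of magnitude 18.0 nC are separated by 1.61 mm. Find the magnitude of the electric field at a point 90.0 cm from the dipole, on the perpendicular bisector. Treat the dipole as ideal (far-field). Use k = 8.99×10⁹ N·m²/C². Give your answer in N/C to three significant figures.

E ≈ 0.357 N/C

Dipole moment p = qd = (1.80×10⁻⁸ C)(0.00161 m) = 2.898×10⁻¹¹ C·m.
On the perpendicular bisector E = kp/r³ (half the axial value at the same distance).
E = (8.99×10⁹)(2.898×10⁻¹¹) / (0.900)³ = 0.3574 N/C.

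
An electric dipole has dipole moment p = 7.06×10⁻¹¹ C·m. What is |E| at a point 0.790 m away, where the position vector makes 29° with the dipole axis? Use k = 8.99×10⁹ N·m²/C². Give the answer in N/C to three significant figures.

At angle θ the dipole field magnitude is E = (kp/r³)·√(1 + 3cos²θ).
kp/r³ = (8.99×10⁹)(7.06×10⁻¹¹) / (0.790)³ = 1.287 N/C.
√(1 + 3cos²29°) = √(1 + 3·0.7650) = √3.2949 ≈ 1.8152.
E ≈ 1.287 × 1.815 = 2.337 N/C.

E ≈ 2.34 N/C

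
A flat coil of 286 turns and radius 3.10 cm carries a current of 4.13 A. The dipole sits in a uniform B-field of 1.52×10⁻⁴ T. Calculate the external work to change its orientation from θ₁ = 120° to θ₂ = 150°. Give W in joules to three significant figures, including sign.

m = NIA = NIπa² = 286·(4.13)·π·(0.0310)² = 3.566 A·m².
W_ext = ΔU = −mB cosθ₂ + mB cosθ₁ = mB(cosθ₁ − cosθ₂).
W = (3.566)(1.52×10⁻⁴)·(cos120° − cos150°) = (5.420×10⁻⁴)·(+0.3660) = 1.984×10⁻⁴ J.

W ≈ 1.98×10⁻⁴ J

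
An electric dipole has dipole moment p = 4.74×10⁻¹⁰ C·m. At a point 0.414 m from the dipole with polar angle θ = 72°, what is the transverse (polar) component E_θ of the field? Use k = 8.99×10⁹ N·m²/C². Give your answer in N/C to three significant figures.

For a dipole, E_θ = (kp sinθ)/r³.
kp/r³ = (8.99×10⁹)(4.74×10⁻¹⁰)/(0.414)³ = 60.05 N/C.
E_θ = 60.05·sin72° = 57.11 N/C.

E_θ ≈ 57.1 N/C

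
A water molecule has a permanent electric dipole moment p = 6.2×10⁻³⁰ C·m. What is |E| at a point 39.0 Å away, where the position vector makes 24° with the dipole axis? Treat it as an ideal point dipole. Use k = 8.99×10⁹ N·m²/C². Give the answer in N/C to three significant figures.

E ≈ 1.76×10⁶ N/C

At angle θ the dipole field magnitude is E = (kp/r³)·√(1 + 3cos²θ).
kp/r³ = (8.99×10⁹)(6.20×10⁻³⁰) / (3.90×10⁻⁹)³ = 9.396×10⁵ N/C.
√(1 + 3cos²24°) = √(1 + 3·0.8346) = √3.5037 ≈ 1.8718.
E ≈ 9.396×10⁵ × 1.872 = 1.759×10⁶ N/C.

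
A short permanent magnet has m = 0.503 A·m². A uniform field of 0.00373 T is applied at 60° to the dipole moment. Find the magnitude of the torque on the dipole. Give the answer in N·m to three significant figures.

Torque on a magnetic dipole: τ = mB sinθ.
τ = (0.503)(0.00373)·sin60° = 0.001625 N·m.

τ ≈ 0.00162 N·m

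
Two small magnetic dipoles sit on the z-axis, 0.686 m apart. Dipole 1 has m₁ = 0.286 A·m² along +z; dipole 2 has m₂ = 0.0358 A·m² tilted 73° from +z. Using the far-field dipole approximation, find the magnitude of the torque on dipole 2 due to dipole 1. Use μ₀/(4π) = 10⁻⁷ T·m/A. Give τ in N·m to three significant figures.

τ ≈ 6.07×10⁻⁹ N·m

Dipole B is on the axis of dipole A, so B₁ there is axial: B₁ = (μ₀/4π)·2m₁/r³ along +z.
B₁ = 2(10⁻⁷)(0.286)/(0.686)³ = 1.772×10⁻⁷ T.
τ = m₂ B₁ sinθ.
τ = (0.0358)(1.772×10⁻⁷)·sin73° = 6.066×10⁻⁹ N·m.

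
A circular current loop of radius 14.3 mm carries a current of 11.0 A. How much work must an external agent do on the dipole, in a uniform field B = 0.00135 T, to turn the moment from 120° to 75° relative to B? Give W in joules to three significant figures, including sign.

W ≈ -7.24×10⁻⁶ J

Magnetic moment m = IA = Iπa² = (11.0)·π·(0.0143)² = 0.007067 A·m².
W_ext = ΔU = −mB cosθ₂ + mB cosθ₁ = mB(cosθ₁ − cosθ₂).
W = (0.007067)(0.00135)·(cos120° − cos75°) = (9.540×10⁻⁶)·(-0.7588) = -7.239×10⁻⁶ J.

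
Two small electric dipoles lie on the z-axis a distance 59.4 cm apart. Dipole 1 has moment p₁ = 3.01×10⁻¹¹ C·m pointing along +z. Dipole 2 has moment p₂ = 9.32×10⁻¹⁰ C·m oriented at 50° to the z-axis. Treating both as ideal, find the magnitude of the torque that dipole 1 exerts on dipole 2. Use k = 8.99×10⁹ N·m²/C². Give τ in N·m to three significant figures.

The second dipole sits on the axis of the first, so the field there is axial: E₁ = 2kp₁/r³ along +z.
E₁ = 2(8.99×10⁹)(3.01×10⁻¹¹)/(0.594)³ = 2.582 N/C.
Torque on the second dipole: τ = p₂ E₁ sinθ.
τ = (9.32×10⁻¹⁰)(2.582)·sin50° = 1.844×10⁻⁹ N·m.

τ ≈ 1.84×10⁻⁹ N·m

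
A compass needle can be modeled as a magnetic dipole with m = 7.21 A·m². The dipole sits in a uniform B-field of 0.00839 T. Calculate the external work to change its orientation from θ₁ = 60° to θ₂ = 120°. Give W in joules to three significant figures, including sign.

W_ext = ΔU = −mB cosθ₂ + mB cosθ₁ = mB(cosθ₁ − cosθ₂).
W = (7.21)(0.00839)·(cos60° − cos120°) = (0.06049)·(+1.0000) = 0.06049 J.

W ≈ 0.0605 J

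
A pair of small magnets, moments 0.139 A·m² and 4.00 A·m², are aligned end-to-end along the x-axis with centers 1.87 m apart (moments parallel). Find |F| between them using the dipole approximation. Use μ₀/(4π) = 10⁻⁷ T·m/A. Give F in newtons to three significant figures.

On-axis B of dipole 1: B = (μ₀/4π)·2m₁/r³. Force on dipole 2: F = m₂·dB/dr.
dB/dr = −(μ₀/4π)·6m₁/r⁴, so |F| = (μ₀/4π)·6m₁m₂/r⁴.
F = 6(10⁻⁷)(0.139)(4.00)/(1.87)⁴ = 2.728×10⁻⁸ N.

F ≈ 2.73×10⁻⁸ N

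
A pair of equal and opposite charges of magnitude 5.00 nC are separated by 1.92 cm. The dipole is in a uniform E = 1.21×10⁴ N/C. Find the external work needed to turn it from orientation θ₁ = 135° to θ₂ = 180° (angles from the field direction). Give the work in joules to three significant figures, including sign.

W ≈ 3.40×10⁻⁷ J

Dipole moment p = qd = (5.00×10⁻⁹ C)(0.0192 m) = 9.60×10⁻¹¹ C·m.
W_ext = ΔU = U(θ₂) − U(θ₁) = −pE cosθ₂ − (−pE cosθ₁) = pE(cosθ₁ − cosθ₂).
W = (9.60×10⁻¹¹)(1.21×10⁴)·(cos135° − cos180°) = (1.162×10⁻⁶)·(+0.2929) = 3.402×10⁻⁷ J.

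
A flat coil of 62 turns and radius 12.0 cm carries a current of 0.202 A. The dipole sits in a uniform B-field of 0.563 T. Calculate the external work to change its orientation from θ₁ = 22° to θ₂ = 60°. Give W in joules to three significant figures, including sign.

W ≈ 0.136 J

m = NIA = NIπa² = 62·(0.202)·π·(0.120)² = 0.5666 A·m².
W_ext = ΔU = −mB cosθ₂ + mB cosθ₁ = mB(cosθ₁ − cosθ₂).
W = (0.5666)(0.563)·(cos22° − cos60°) = (0.3190)·(+0.4272) = 0.1363 J.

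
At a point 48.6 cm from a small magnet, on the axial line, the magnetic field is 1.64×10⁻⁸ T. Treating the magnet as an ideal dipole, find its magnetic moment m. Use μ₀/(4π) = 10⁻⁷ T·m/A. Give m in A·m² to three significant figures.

On axis B = (μ₀/4π)·2m/r³, so m = Br³·4π/(μ₀·2).
m = (1.64×10⁻⁸)·(0.486)³ / (2·10⁻⁷) = 0.009413 A·m².

m ≈ 0.00941 A·m²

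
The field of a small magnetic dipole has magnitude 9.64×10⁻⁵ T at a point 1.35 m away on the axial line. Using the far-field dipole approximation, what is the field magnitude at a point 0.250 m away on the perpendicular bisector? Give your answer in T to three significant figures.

Dipole fields scale as 1/r³ in the far field.
The axial field is twice the equatorial field at the same r, so the geometry factor is 1/2.
B₂ = B₁ · (1/2) · (r₁/r₂)³ = 9.64×10⁻⁵ · 0.5 · (1.35/0.250)³.
(r₁/r₂)³ = (5.4)³ = 157.5.
B₂ ≈ 0.007590 T.

B ≈ 0.00759 T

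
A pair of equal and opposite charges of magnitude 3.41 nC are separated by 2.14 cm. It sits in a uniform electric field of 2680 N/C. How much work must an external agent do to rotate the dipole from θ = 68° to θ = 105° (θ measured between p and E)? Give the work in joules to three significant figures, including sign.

W ≈ 1.24×10⁻⁷ J

Dipole moment p = qd = (3.41×10⁻⁹ C)(0.0214 m) = 7.297×10⁻¹¹ C·m.
W_ext = ΔU = U(θ₂) − U(θ₁) = −pE cosθ₂ − (−pE cosθ₁) = pE(cosθ₁ − cosθ₂).
W = (7.297×10⁻¹¹)(2680)·(cos68° − cos105°) = (1.956×10⁻⁷)·(+0.6334) = 1.239×10⁻⁷ J.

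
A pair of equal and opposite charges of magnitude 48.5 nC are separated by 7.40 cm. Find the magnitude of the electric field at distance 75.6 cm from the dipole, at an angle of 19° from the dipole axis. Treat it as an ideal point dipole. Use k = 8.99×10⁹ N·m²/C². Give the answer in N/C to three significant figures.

E ≈ 143 N/C

Dipole moment p = qd = (4.85×10⁻⁸ C)(0.0740 m) = 3.589×10⁻⁹ C·m.
At angle θ the dipole field magnitude is E = (kp/r³)·√(1 + 3cos²θ).
kp/r³ = (8.99×10⁹)(3.589×10⁻⁹) / (0.756)³ = 74.67 N/C.
√(1 + 3cos²19°) = √(1 + 3·0.8940) = √3.6820 ≈ 1.9189.
E ≈ 74.67 × 1.919 = 143.3 N/C.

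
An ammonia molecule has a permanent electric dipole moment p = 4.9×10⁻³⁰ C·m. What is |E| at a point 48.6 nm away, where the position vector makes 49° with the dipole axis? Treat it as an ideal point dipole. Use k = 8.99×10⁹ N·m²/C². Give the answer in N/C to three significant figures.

At angle θ the dipole field magnitude is E = (kp/r³)·√(1 + 3cos²θ).
kp/r³ = (8.99×10⁹)(4.90×10⁻³⁰) / (4.86×10⁻⁸)³ = 383.7 N/C.
√(1 + 3cos²49°) = √(1 + 3·0.4304) = √2.2912 ≈ 1.5137.
E ≈ 383.7 × 1.514 = 580.9 N/C.

E ≈ 581 N/C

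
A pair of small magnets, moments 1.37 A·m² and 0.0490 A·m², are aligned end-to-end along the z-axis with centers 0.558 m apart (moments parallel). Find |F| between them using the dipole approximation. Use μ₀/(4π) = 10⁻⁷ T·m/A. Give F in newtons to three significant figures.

On-axis B of dipole 1: B = (μ₀/4π)·2m₁/r³. Force on dipole 2: F = m₂·dB/dr.
dB/dr = −(μ₀/4π)·6m₁/r⁴, so |F| = (μ₀/4π)·6m₁m₂/r⁴.
F = 6(10⁻⁷)(1.37)(0.0490)/(0.558)⁴ = 4.155×10⁻⁷ N.

F ≈ 4.15×10⁻⁷ N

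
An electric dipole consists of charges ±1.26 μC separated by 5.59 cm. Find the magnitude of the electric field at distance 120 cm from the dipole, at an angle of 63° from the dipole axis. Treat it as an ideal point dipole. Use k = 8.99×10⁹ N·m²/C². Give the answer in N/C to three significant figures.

E ≈ 466 N/C

Dipole moment p = qd = (1.26×10⁻⁶ C)(0.0559 m) = 7.043×10⁻⁸ C·m.
At angle θ the dipole field magnitude is E = (kp/r³)·√(1 + 3cos²θ).
kp/r³ = (8.99×10⁹)(7.043×10⁻⁸) / (1.20)³ = 366.4 N/C.
√(1 + 3cos²63°) = √(1 + 3·0.2061) = √1.6183 ≈ 1.2721.
E ≈ 366.4 × 1.272 = 466.1 N/C.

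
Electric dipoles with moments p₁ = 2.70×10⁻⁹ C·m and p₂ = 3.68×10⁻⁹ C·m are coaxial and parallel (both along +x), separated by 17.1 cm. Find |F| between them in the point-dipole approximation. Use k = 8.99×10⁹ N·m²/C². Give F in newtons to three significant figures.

F ≈ 6.27×10⁻⁴ N

On-axis field of dipole 1 at distance r: E = 2kp₁/r³. Force on dipole 2 is F = p₂·dE/dr (gradient along axis).
dE/dr = −6kp₁/r⁴, so |F| = 6kp₁p₂/r⁴ (attractive for aligned moments).
F = 6(8.99×10⁹)(2.70×10⁻⁹)(3.68×10⁻⁹)/(0.171)⁴ = 6.268×10⁻⁴ N.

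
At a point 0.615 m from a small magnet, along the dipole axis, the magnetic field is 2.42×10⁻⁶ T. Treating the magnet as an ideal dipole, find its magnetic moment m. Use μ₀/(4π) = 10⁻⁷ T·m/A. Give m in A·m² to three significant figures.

On axis B = (μ₀/4π)·2m/r³, so m = Br³·4π/(μ₀·2).
m = (2.42×10⁻⁶)·(0.615)³ / (2·10⁻⁷) = 2.815 A·m².

m ≈ 2.81 A·m²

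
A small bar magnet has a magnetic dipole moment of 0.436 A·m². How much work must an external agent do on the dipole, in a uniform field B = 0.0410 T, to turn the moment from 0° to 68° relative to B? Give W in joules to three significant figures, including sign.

W ≈ 0.0112 J

W_ext = ΔU = −mB cosθ₂ + mB cosθ₁ = mB(cosθ₁ − cosθ₂).
W = (0.436)(0.0410)·(cos0° − cos68°) = (0.01788)·(+0.6254) = 0.01118 J.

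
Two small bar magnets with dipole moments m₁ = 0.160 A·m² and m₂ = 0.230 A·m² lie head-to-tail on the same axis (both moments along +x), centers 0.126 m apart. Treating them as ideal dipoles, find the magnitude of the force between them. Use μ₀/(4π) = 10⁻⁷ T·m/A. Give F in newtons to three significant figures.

F ≈ 8.76×10⁻⁵ N

On-axis B of dipole 1: B = (μ₀/4π)·2m₁/r³. Force on dipole 2: F = m₂·dB/dr.
dB/dr = −(μ₀/4π)·6m₁/r⁴, so |F| = (μ₀/4π)·6m₁m₂/r⁴.
F = 6(10⁻⁷)(0.160)(0.230)/(0.126)⁴ = 8.760×10⁻⁵ N.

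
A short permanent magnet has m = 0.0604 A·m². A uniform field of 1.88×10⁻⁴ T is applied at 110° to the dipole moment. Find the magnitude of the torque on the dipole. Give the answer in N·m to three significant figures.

Torque on a magnetic dipole: τ = mB sinθ.
τ = (0.0604)(1.88×10⁻⁴)·sin110° = 1.067×10⁻⁵ N·m.

τ ≈ 1.07×10⁻⁵ N·m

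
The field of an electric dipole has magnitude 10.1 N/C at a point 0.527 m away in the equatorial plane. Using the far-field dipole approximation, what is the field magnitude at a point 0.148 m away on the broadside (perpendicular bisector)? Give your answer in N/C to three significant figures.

Dipole fields scale as 1/r³ in the far field; the geometry is the same at both points.
E₂ = E₁ · (r₁/r₂)³ = 10.1 · (0.527/0.148)³.
(r₁/r₂)³ = (3.561)³ = 45.15.
E₂ ≈ 456.0 N/C.

E ≈ 456 N/C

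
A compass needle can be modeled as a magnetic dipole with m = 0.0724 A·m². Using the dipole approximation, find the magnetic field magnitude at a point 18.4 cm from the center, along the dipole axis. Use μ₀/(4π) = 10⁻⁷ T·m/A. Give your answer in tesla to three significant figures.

B ≈ 2.32×10⁻⁶ T

On axis B = (μ₀/4π)·2m/r³.
B = 2·(10⁻⁷)·(0.0724) / (0.184)³ = 2.324×10⁻⁶ T.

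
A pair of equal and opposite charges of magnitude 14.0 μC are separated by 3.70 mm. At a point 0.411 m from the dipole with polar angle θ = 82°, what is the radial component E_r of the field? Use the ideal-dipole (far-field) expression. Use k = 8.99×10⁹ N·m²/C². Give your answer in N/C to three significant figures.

E_r ≈ 1870 N/C

Dipole moment p = qd = (1.40×10⁻⁵ C)(0.00370 m) = 5.18×10⁻⁸ C·m.
For a dipole, E_r = (2kp cosθ)/r³.
kp/r³ = (8.99×10⁹)(5.18×10⁻⁸)/(0.411)³ = 6708 N/C.
E_r = 2·6708·cos82° = 1867 N/C.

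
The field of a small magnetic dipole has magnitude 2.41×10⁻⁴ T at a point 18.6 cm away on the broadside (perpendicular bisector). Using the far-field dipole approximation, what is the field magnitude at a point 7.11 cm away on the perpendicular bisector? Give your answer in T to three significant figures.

B ≈ 0.00431 T

Dipole fields scale as 1/r³ in the far field; the geometry is the same at both points.
B₂ = B₁ · (r₁/r₂)³ = 2.41×10⁻⁴ · (18.6/7.11)³.
(r₁/r₂)³ = (2.616)³ = 17.9.
B₂ ≈ 0.004315 T.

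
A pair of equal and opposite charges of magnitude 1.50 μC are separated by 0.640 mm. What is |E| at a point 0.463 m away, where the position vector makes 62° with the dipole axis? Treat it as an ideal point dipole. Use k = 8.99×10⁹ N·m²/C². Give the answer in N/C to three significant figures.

E ≈ 112 N/C

Dipole moment p = qd = (1.50×10⁻⁶ C)(6.40×10⁻⁴ m) = 9.60×10⁻¹⁰ C·m.
At angle θ the dipole field magnitude is E = (kp/r³)·√(1 + 3cos²θ).
kp/r³ = (8.99×10⁹)(9.60×10⁻¹⁰) / (0.463)³ = 86.95 N/C.
√(1 + 3cos²62°) = √(1 + 3·0.2204) = √1.6612 ≈ 1.2889.
E ≈ 86.95 × 1.289 = 112.1 N/C.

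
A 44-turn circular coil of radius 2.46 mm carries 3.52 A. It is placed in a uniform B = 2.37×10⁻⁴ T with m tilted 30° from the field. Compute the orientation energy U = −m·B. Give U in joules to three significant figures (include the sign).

U ≈ -6.04×10⁻⁷ J

m = NIA = NIπa² = 44·(3.52)·π·(0.00246)² = 0.002945 A·m².
U = −m·B = −mB cosθ.
U = −(0.002945)(2.37×10⁻⁴)·cos30° = -6.045×10⁻⁷ J.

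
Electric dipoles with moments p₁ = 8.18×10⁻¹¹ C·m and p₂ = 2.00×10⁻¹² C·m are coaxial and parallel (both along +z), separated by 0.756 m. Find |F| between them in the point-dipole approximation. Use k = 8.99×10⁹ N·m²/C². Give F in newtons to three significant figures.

On-axis field of dipole 1 at distance r: E = 2kp₁/r³. Force on dipole 2 is F = p₂·dE/dr (gradient along axis).
dE/dr = −6kp₁/r⁴, so |F| = 6kp₁p₂/r⁴ (attractive for aligned moments).
F = 6(8.99×10⁹)(8.18×10⁻¹¹)(2.00×10⁻¹²)/(0.756)⁴ = 2.702×10⁻¹¹ N.

F ≈ 2.70×10⁻¹¹ N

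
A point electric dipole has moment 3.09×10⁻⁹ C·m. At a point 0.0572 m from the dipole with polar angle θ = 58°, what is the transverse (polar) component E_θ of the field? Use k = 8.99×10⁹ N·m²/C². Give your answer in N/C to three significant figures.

E_θ ≈ 1.26×10⁵ N/C

For a dipole, E_θ = (kp sinθ)/r³.
kp/r³ = (8.99×10⁹)(3.09×10⁻⁹)/(0.0572)³ = 1.484×10⁵ N/C.
E_θ = 1.484×10⁵·sin58° = 1.259×10⁵ N/C.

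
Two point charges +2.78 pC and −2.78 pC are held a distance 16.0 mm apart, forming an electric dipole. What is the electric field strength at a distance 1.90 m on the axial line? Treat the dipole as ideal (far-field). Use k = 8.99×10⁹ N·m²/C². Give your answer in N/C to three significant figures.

E ≈ 1.17×10⁻⁴ N/C

Dipole moment p = qd = (2.78×10⁻¹² C)(0.0160 m) = 4.448×10⁻¹⁴ C·m.
On the dipole axis E = 2kp/r³.
E = 2·(8.99×10⁹)(4.448×10⁻¹⁴) / (1.90)³ = 1.166×10⁻⁴ N/C.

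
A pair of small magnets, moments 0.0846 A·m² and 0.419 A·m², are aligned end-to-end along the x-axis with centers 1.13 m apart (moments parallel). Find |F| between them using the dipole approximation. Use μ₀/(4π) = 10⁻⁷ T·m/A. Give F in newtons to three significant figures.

On-axis B of dipole 1: B = (μ₀/4π)·2m₁/r³. Force on dipole 2: F = m₂·dB/dr.
dB/dr = −(μ₀/4π)·6m₁/r⁴, so |F| = (μ₀/4π)·6m₁m₂/r⁴.
F = 6(10⁻⁷)(0.0846)(0.419)/(1.13)⁴ = 1.304×10⁻⁸ N.

F ≈ 1.30×10⁻⁸ N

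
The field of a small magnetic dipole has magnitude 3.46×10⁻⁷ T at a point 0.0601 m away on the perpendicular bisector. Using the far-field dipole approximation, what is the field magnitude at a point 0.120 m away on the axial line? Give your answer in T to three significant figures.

Dipole fields scale as 1/r³ in the far field.
The axial field is twice the equatorial field at the same r, so the geometry factor is 2/1.
B₂ = B₁ · (2/1) · (r₁/r₂)³ = 3.46×10⁻⁷ · 2 · (0.0601/0.120)³.
(r₁/r₂)³ = (0.5008)³ = 0.1256.
B₂ ≈ 8.693×10⁻⁸ T.

B ≈ 8.69×10⁻⁸ T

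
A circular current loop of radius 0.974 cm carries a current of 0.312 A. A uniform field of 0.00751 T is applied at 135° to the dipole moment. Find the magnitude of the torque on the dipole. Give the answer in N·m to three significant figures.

τ ≈ 4.94×10⁻⁷ N·m

Magnetic moment m = IA = Iπa² = (0.312)·π·(0.00974)² = 9.299×10⁻⁵ A·m².
Torque on a magnetic dipole: τ = mB sinθ.
τ = (9.299×10⁻⁵)(0.00751)·sin135° = 4.938×10⁻⁷ N·m.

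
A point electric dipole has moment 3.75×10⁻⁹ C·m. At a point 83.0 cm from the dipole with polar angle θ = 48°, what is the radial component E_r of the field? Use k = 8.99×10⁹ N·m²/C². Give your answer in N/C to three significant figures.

For a dipole, E_r = (2kp cosθ)/r³.
kp/r³ = (8.99×10⁹)(3.75×10⁻⁹)/(0.830)³ = 58.96 N/C.
E_r = 2·58.96·cos48° = 78.90 N/C.

E_r ≈ 78.9 N/C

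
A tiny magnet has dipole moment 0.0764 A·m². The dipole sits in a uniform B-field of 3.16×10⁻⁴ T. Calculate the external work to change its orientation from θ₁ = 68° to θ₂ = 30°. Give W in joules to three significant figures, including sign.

W_ext = ΔU = −mB cosθ₂ + mB cosθ₁ = mB(cosθ₁ − cosθ₂).
W = (0.0764)(3.16×10⁻⁴)·(cos68° − cos30°) = (2.414×10⁻⁵)·(-0.4914) = -1.186×10⁻⁵ J.

W ≈ -1.19×10⁻⁵ J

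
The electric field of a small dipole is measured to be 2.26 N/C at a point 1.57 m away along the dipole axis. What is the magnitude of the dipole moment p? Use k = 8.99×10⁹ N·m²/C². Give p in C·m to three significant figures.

p ≈ 4.86×10⁻¹⁰ C·m

On axis E = 2kp/r³, so p = Er³/(2k).
p = (2.26)·(1.57)³ / (2·8.99×10⁹) = 4.864×10⁻¹⁰ C·m.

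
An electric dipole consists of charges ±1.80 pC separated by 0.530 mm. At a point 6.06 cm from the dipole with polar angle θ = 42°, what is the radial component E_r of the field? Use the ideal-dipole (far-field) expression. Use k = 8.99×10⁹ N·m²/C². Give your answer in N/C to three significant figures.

E_r ≈ 0.0573 N/C

Dipole moment p = qd = (1.80×10⁻¹² C)(5.30×10⁻⁴ m) = 9.54×10⁻¹⁶ C·m.
For a dipole, E_r = (2kp cosθ)/r³.
kp/r³ = (8.99×10⁹)(9.54×10⁻¹⁶)/(0.0606)³ = 0.03854 N/C.
E_r = 2·0.03854·cos42° = 0.05728 N/C.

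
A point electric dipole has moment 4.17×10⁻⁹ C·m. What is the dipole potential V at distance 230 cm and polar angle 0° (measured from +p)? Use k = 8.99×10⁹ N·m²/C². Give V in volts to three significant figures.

V ≈ 7.09 V

The dipole potential is V = kp cosθ / r².
V = (8.99×10⁹)(4.17×10⁻⁹)·cos0° / (2.30)² = 7.087 V.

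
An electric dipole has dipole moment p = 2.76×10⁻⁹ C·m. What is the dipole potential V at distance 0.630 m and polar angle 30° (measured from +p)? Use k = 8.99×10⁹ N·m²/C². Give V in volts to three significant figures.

V ≈ 54.1 V

The dipole potential is V = kp cosθ / r².
V = (8.99×10⁹)(2.76×10⁻⁹)·cos30° / (0.630)² = 54.14 V.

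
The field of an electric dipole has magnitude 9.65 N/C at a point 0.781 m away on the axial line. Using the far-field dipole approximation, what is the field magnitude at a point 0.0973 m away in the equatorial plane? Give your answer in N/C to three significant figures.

E ≈ 2500 N/C

Dipole fields scale as 1/r³ in the far field.
The axial field is twice the equatorial field at the same r, so the geometry factor is 1/2.
E₂ = E₁ · (1/2) · (r₁/r₂)³ = 9.65 · 0.5 · (0.781/0.0973)³.
(r₁/r₂)³ = (8.027)³ = 517.1.
E₂ ≈ 2495 N/C.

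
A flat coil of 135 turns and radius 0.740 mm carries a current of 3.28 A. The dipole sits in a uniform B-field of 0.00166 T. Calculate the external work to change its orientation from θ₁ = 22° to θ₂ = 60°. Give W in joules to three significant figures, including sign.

W ≈ 5.40×10⁻⁷ J

m = NIA = NIπa² = 135·(3.28)·π·(7.40×10⁻⁴)² = 7.618×10⁻⁴ A·m².
W_ext = ΔU = −mB cosθ₂ + mB cosθ₁ = mB(cosθ₁ − cosθ₂).
W = (7.618×10⁻⁴)(0.00166)·(cos22° − cos60°) = (1.265×10⁻⁶)·(+0.4272) = 5.402×10⁻⁷ J.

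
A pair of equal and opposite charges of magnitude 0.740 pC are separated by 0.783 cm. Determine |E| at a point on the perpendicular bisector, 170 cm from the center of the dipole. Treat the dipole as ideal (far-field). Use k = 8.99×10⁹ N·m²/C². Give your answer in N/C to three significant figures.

E ≈ 1.06×10⁻⁵ N/C

Dipole moment p = qd = (7.40×10⁻¹³ C)(0.00783 m) = 5.794×10⁻¹⁵ C·m.
On the perpendicular bisector E = kp/r³ (half the axial value at the same distance).
E = (8.99×10⁹)(5.794×10⁻¹⁵) / (1.70)³ = 1.060×10⁻⁵ N/C.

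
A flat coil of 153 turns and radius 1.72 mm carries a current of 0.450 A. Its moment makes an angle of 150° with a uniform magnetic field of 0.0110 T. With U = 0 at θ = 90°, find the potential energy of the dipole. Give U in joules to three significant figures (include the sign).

m = NIA = NIπa² = 153·(0.450)·π·(0.00172)² = 6.399×10⁻⁴ A·m².
U = −m·B = −mB cosθ.
U = −(6.399×10⁻⁴)(0.0110)·cos150° = 6.096×10⁻⁶ J.

U ≈ 6.10×10⁻⁶ J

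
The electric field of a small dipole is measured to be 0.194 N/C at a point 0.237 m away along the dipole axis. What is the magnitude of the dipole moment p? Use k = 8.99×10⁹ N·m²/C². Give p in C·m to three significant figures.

p ≈ 1.44×10⁻¹³ C·m

On axis E = 2kp/r³, so p = Er³/(2k).
p = (0.194)·(0.237)³ / (2·8.99×10⁹) = 1.436×10⁻¹³ C·m.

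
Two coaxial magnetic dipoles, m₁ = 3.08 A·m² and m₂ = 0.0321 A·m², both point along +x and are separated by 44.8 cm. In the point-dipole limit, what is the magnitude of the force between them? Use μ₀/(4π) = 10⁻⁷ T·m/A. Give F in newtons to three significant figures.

On-axis B of dipole 1: B = (μ₀/4π)·2m₁/r³. Force on dipole 2: F = m₂·dB/dr.
dB/dr = −(μ₀/4π)·6m₁/r⁴, so |F| = (μ₀/4π)·6m₁m₂/r⁴.
F = 6(10⁻⁷)(3.08)(0.0321)/(0.448)⁴ = 1.473×10⁻⁶ N.

F ≈ 1.47×10⁻⁶ N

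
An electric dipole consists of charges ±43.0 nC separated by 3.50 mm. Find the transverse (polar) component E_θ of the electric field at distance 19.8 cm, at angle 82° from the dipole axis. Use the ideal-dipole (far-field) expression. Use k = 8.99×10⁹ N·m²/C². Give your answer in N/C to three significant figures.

E_θ ≈ 173 N/C

Dipole moment p = qd = (4.30×10⁻⁸ C)(0.00350 m) = 1.505×10⁻¹⁰ C·m.
For a dipole, E_θ = (kp sinθ)/r³.
kp/r³ = (8.99×10⁹)(1.505×10⁻¹⁰)/(0.198)³ = 174.3 N/C.
E_θ = 174.3·sin82° = 172.6 N/C.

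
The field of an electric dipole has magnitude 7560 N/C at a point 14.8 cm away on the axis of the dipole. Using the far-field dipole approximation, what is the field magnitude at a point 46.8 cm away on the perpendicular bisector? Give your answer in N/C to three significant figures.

Dipole fields scale as 1/r³ in the far field.
The axial field is twice the equatorial field at the same r, so the geometry factor is 1/2.
E₂ = E₁ · (1/2) · (r₁/r₂)³ = 7560 · 0.5 · (14.8/46.8)³.
(r₁/r₂)³ = (0.3162)³ = 0.03163.
E₂ ≈ 119.5 N/C.

E ≈ 120 N/C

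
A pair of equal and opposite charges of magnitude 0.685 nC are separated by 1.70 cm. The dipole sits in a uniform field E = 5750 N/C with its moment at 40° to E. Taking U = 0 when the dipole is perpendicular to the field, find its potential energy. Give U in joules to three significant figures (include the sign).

Dipole moment p = qd = (6.85×10⁻¹⁰ C)(0.0170 m) = 1.165×10⁻¹¹ C·m.
U = −p·E = −pE cosθ.
U = −(1.165×10⁻¹¹)(5750)·cos40° = -5.132×10⁻⁸ J.

U ≈ -5.13×10⁻⁸ J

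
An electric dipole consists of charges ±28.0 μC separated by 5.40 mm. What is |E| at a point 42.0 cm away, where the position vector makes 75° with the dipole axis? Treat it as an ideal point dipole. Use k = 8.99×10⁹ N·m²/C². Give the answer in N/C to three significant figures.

E ≈ 2.01×10⁴ N/C

Dipole moment p = qd = (2.80×10⁻⁵ C)(0.00540 m) = 1.512×10⁻⁷ C·m.
At angle θ the dipole field magnitude is E = (kp/r³)·√(1 + 3cos²θ).
kp/r³ = (8.99×10⁹)(1.512×10⁻⁷) / (0.420)³ = 1.835×10⁴ N/C.
√(1 + 3cos²75°) = √(1 + 3·0.0670) = √1.2010 ≈ 1.0959.
E ≈ 1.835×10⁴ × 1.096 = 2.011×10⁴ N/C.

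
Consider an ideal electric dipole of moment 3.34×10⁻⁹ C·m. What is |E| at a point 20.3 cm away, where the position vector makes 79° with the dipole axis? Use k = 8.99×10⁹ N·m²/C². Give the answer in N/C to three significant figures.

At angle θ the dipole field magnitude is E = (kp/r³)·√(1 + 3cos²θ).
kp/r³ = (8.99×10⁹)(3.34×10⁻⁹) / (0.203)³ = 3589 N/C.
√(1 + 3cos²79°) = √(1 + 3·0.0364) = √1.1092 ≈ 1.0532.
E ≈ 3589 × 1.053 = 3780 N/C.

E ≈ 3780 N/C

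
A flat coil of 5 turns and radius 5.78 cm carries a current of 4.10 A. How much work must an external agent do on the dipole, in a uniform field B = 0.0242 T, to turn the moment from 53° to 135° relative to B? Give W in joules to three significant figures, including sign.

W ≈ 0.00682 J

m = NIA = NIπa² = 5·(4.10)·π·(0.0578)² = 0.2152 A·m².
W_ext = ΔU = −mB cosθ₂ + mB cosθ₁ = mB(cosθ₁ − cosθ₂).
W = (0.2152)(0.0242)·(cos53° − cos135°) = (0.005208)·(+1.3089) = 0.006817 J.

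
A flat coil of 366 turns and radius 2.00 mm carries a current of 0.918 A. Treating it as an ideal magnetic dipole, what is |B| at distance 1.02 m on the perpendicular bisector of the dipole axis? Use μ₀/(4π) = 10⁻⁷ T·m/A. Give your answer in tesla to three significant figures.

B ≈ 3.98×10⁻¹⁰ T

m = NIA = NIπa² = 366·(0.918)·π·(0.00200)² = 0.004222 A·m².
In the equatorial plane B = (μ₀/4π)·m/r³ (half the axial value).
B = (10⁻⁷)·(0.004222) / (1.02)³ = 3.978×10⁻¹⁰ T.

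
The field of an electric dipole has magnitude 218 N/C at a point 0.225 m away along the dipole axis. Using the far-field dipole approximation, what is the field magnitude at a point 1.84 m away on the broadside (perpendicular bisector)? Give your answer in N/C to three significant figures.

Dipole fields scale as 1/r³ in the far field.
The axial field is twice the equatorial field at the same r, so the geometry factor is 1/2.
E₂ = E₁ · (1/2) · (r₁/r₂)³ = 218 · 0.5 · (0.225/1.84)³.
(r₁/r₂)³ = (0.1223)³ = 0.001828.
E₂ ≈ 0.1993 N/C.

E ≈ 0.199 N/C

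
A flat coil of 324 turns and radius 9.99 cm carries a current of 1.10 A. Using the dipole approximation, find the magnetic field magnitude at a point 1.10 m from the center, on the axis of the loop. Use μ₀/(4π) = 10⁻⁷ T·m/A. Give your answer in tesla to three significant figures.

m = NIA = NIπa² = 324·(1.10)·π·(0.0999)² = 11.17 A·m².
On axis B = (μ₀/4π)·2m/r³.
B = 2·(10⁻⁷)·(11.17) / (1.10)³ = 1.678×10⁻⁶ T.

B ≈ 1.68×10⁻⁶ T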